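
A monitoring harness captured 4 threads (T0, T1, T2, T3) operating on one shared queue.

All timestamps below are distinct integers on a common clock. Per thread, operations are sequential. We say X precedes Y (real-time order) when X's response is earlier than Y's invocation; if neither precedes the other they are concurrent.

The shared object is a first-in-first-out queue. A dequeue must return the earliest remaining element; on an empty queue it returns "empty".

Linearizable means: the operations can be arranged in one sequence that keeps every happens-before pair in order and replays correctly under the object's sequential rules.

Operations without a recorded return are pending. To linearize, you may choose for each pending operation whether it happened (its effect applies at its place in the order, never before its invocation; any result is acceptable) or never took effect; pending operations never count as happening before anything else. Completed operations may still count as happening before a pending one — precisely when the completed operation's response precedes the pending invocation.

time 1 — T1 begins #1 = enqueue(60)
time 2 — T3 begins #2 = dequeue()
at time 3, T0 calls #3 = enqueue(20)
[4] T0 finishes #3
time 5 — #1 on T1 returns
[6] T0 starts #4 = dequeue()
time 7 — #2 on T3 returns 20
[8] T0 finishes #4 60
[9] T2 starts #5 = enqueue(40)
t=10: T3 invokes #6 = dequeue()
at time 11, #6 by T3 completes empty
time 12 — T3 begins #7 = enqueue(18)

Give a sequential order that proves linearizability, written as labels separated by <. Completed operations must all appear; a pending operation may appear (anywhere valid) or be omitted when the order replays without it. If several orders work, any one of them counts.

1. #1 enqueue(60), leaving queue <60>
2. #3 enqueue(20), leaving queue <60,20>
3. #4 dequeue() → 60, leaving queue <20>
4. #2 dequeue() → 20, leaving queue <>
5. #6 dequeue() → empty, leaving queue <>

#1 < #3 < #4 < #2 < #6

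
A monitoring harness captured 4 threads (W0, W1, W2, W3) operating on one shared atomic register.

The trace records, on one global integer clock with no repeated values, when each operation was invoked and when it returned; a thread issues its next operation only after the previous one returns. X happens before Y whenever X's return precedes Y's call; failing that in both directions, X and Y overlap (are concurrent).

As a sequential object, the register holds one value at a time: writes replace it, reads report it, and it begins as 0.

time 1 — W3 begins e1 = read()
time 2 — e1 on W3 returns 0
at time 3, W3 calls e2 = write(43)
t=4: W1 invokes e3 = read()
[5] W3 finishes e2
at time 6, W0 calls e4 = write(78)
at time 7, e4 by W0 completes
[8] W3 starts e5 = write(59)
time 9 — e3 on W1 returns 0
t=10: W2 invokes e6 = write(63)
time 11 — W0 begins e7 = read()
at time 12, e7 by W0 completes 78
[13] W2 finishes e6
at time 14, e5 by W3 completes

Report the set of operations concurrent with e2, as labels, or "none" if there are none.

e3

e2 spans [3,5]; an op avoiding the whole window 3..5 is ordered, any other is concurrent
e1 [1,2]: before
e3 [4,9]: concurrent
e4 [6,7]: after
e5 [8,14]: after
e6 [10,13]: after
e7 [11,12]: after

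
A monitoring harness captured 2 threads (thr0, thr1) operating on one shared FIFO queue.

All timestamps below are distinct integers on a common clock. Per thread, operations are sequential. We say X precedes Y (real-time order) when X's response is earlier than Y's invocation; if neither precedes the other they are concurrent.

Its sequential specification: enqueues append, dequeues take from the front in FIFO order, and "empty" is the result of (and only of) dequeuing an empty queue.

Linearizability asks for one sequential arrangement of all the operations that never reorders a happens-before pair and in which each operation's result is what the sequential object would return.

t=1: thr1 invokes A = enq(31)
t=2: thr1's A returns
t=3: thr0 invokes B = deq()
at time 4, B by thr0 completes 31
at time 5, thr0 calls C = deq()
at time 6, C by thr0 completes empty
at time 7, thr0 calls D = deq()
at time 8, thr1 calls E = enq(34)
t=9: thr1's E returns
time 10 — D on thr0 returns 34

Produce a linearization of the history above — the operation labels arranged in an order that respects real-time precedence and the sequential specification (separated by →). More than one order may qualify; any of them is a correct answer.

step 1: A enq(31) — queue <31>
step 2: B deq() → 31 — queue <>
step 3: C deq() → empty — queue <>
step 4: E enq(34) — queue <34>
step 5: D deq() → 34 — queue <>

A → B → C → E → D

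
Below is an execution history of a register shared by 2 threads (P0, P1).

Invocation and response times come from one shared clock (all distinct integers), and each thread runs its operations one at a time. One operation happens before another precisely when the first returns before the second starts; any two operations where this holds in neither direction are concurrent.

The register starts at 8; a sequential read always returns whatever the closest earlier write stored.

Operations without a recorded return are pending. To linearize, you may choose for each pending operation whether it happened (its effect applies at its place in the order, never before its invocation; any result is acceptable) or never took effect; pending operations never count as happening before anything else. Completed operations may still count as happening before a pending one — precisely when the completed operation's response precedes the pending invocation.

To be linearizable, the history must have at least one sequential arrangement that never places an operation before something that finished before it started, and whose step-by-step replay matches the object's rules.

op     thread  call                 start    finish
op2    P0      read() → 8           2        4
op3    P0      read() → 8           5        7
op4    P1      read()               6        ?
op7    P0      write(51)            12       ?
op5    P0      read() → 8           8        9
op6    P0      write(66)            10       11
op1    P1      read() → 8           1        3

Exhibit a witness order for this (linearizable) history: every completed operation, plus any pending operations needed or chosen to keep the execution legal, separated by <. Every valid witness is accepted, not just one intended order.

op1 < op2 < op3 < op4 < op5 < op6

1. op1 read() → 8, leaving value 8
2. op2 read() → 8, leaving value 8
3. op3 read() → 8, leaving value 8
4. op4 read() (pending, included), leaving value 8
5. op5 read() → 8, leaving value 8
6. op6 write(66), leaving value 66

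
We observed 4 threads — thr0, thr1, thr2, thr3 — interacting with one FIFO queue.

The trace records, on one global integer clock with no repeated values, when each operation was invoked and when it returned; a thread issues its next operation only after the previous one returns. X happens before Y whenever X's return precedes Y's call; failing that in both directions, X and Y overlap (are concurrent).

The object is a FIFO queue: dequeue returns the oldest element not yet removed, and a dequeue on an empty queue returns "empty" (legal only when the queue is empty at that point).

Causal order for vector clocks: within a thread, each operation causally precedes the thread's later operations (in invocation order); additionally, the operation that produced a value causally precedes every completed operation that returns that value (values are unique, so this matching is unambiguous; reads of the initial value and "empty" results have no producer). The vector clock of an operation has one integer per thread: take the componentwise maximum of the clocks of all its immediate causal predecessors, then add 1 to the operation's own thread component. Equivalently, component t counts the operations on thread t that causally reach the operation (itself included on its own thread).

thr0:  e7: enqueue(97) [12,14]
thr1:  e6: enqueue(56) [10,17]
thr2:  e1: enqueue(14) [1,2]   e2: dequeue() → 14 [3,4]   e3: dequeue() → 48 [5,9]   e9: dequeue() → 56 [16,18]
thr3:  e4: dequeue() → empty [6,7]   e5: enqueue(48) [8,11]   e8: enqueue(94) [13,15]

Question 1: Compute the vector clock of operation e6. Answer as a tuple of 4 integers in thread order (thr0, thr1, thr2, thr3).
VC(e4, invoked at 6): no causal predecessors; +1 on thr3 → (0, 0, 0, 1)
VC(e1, invoked at 1): no causal predecessors; +1 on thr2 → (0, 0, 1, 0)
VC(e6, invoked at 10): no causal predecessors; +1 on thr1 → (0, 1, 0, 0)
VC(e7, invoked at 12): no causal predecessors; +1 on thr0 → (1, 0, 0, 0)
invoked at 8, e5 merges VC(e4)=(0, 0, 0, 1) and bumps thr3's slot → (0, 0, 0, 2)
invoked at 3, e2 merges VC(e1)=(0, 0, 1, 0) and bumps thr2's slot → (0, 0, 2, 0)
invoked at 13, e8 merges VC(e5)=(0, 0, 0, 2) and bumps thr3's slot → (0, 0, 0, 3)
invoked at 5, e3 merges VC(e2)=(0, 0, 2, 0), VC(e5)=(0, 0, 0, 2) and bumps thr2's slot → (0, 0, 3, 2)
invoked at 16, e9 merges VC(e3)=(0, 0, 3, 2), VC(e6)=(0, 1, 0, 0) and bumps thr2's slot → (0, 1, 4, 2)
target: VC(e6) = (0, 1, 0, 0)

(0, 1, 0, 0)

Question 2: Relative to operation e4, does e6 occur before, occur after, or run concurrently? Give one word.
e6 spans [10,17], e4 spans [6,7]
resp(e4)=7 < inv(e6)=10

after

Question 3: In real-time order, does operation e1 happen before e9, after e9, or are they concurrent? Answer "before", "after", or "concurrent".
e1 spans [1,2], e9 spans [16,18]
resp(e1)=2 < inv(e9)=16

before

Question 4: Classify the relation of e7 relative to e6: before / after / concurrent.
e7 spans [12,14], e6 spans [10,17]
the intervals overlap in both directions

concurrent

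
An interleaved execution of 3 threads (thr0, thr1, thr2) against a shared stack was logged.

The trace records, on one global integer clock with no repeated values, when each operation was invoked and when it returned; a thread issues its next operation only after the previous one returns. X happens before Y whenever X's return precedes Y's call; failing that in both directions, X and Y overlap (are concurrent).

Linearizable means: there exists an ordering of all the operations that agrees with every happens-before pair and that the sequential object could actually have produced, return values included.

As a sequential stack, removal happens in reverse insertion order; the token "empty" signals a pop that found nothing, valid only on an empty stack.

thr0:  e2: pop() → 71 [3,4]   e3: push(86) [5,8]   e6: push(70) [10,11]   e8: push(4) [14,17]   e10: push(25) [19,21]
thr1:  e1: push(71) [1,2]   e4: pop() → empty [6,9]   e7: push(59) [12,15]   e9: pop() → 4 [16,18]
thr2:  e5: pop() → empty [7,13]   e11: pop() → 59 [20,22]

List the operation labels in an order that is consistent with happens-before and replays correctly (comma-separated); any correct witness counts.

e1, e2, e4, e5, e3, e6, e7, e8, e9, e11, e10

after step 1 (e1 push(71)): stack <71>
after step 2 (e2 pop() → 71): stack <>
after step 3 (e4 pop() → empty): stack <>
after step 4 (e5 pop() → empty): stack <>
after step 5 (e3 push(86)): stack <86>
after step 6 (e6 push(70)): stack <86,70>
after step 7 (e7 push(59)): stack <86,70,59>
after step 8 (e8 push(4)): stack <86,70,59,4>
after step 9 (e9 pop() → 4): stack <86,70,59>
after step 10 (e11 pop() → 59): stack <86,70>
after step 11 (e10 push(25)): stack <86,70,25>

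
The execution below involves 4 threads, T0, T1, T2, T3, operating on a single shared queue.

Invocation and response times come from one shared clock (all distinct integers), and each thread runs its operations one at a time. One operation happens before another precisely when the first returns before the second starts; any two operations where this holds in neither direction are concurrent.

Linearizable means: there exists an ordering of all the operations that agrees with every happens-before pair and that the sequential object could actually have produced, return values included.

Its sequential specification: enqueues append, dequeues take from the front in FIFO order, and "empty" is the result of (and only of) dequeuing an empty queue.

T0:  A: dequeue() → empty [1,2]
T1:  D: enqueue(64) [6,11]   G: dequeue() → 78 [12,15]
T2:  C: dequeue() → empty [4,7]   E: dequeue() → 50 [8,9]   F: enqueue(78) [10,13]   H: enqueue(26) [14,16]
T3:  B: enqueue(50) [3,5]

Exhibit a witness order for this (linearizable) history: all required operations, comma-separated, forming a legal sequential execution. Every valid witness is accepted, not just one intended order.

1. A dequeue() → empty, leaving queue <>
2. C dequeue() → empty, leaving queue <>
3. B enqueue(50), leaving queue <50>
4. E dequeue() → 50, leaving queue <>
5. F enqueue(78), leaving queue <78>
6. D enqueue(64), leaving queue <78,64>
7. G dequeue() → 78, leaving queue <64>
8. H enqueue(26), leaving queue <64,26>

A, C, B, E, F, D, G, H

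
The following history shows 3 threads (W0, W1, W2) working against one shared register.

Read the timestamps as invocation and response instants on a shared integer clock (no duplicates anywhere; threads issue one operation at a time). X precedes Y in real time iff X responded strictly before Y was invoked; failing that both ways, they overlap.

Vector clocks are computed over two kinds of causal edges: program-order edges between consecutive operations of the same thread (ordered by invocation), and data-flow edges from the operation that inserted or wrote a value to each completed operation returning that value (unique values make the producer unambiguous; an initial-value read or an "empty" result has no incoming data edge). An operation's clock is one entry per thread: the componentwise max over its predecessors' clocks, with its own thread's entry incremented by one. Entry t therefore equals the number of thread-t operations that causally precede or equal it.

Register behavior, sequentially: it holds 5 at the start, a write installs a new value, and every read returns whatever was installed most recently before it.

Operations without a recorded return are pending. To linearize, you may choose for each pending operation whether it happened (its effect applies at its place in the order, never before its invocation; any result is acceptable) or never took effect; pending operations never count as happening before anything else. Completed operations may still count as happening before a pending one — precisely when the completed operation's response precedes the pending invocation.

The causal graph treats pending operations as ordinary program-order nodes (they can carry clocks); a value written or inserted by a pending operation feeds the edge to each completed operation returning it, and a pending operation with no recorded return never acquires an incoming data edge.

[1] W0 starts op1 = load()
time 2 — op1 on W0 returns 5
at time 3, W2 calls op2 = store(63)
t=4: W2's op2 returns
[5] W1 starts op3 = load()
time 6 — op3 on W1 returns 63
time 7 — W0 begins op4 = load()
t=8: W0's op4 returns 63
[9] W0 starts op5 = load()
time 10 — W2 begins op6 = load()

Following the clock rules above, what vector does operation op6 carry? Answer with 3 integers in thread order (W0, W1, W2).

(0, 0, 2)

op2 (invocation 3): nothing precedes it; W2's component alone gives (0, 0, 1)
op1 (invocation 1): nothing precedes it; W0's component alone gives (1, 0, 0)
invoked at 10, op6 merges VC(op2)=(0, 0, 1) and bumps W2's slot → (0, 0, 2)
invoked at 5, op3 merges VC(op2)=(0, 0, 1) and bumps W1's slot → (0, 1, 1)
invoked at 7, op4 merges VC(op1)=(1, 0, 0), VC(op2)=(0, 0, 1) and bumps W0's slot → (2, 0, 1)
invoked at 9, op5 merges VC(op4)=(2, 0, 1) and bumps W0's slot → (3, 0, 1)
target: VC(op6) = (0, 0, 2)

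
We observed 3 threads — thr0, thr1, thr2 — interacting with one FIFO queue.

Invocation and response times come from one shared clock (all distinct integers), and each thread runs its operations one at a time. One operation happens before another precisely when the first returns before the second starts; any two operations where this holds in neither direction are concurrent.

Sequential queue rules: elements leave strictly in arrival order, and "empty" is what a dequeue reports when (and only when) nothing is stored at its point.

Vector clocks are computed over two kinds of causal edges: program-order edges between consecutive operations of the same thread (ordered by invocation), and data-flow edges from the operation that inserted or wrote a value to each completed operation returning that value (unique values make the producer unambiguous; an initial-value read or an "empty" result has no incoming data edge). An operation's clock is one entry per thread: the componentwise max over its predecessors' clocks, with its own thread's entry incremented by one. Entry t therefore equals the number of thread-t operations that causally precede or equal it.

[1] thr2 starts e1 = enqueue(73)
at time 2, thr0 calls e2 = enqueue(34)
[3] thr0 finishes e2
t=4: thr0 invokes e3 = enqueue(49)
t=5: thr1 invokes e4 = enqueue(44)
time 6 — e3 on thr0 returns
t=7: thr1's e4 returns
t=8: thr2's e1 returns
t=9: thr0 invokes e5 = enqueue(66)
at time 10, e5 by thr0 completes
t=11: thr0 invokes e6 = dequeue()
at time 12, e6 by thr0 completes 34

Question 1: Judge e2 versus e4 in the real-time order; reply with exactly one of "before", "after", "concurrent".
Answer: before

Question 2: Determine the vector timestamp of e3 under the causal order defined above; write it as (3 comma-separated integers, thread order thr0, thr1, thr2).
Answer: (2, 0, 0)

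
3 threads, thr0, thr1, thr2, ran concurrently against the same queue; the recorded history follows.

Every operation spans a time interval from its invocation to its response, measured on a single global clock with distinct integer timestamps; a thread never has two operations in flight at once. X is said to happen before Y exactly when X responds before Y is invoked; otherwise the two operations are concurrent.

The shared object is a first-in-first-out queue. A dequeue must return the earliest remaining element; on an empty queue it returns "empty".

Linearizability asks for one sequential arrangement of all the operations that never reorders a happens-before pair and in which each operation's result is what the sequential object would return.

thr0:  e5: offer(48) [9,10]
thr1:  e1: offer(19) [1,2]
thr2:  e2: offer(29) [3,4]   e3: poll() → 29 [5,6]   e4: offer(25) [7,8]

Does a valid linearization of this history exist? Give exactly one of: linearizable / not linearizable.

through event 5 a valid linearization exists; event 6 (e3 responding at time 6) ends that
the completed operations (3 total) allow one real-time order; the queue replay rejects it
sample order e1, e2, e3 stalls at step 3 — e3 poll() → 29 has no legal effect

not linearizable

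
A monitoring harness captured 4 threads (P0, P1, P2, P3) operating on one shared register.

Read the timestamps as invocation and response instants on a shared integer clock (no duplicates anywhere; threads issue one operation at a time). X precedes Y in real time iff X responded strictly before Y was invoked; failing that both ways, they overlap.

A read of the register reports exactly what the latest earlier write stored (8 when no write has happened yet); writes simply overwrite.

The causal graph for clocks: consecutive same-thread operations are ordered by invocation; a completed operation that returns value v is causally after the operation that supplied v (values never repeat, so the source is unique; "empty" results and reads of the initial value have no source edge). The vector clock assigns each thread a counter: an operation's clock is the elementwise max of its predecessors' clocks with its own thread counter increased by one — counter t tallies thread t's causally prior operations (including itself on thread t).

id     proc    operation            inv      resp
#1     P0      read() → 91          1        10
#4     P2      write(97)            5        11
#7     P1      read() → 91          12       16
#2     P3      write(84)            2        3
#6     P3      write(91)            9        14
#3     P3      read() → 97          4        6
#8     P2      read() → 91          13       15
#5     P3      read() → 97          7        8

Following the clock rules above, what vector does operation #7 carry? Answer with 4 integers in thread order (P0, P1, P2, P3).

(0, 1, 1, 4)

VC(#2, invoked at 2): no causal predecessors; +1 on P3 → (0, 0, 0, 1)
VC(#4, invoked at 5): no causal predecessors; +1 on P2 → (0, 0, 1, 0)
#3, invoked 4, takes VC(#2)=(0, 0, 0, 1), VC(#4)=(0, 0, 1, 0) under max, adds 1 for P3 → (0, 0, 1, 2)
#5, invoked 7, takes VC(#3)=(0, 0, 1, 2), VC(#4)=(0, 0, 1, 0) under max, adds 1 for P3 → (0, 0, 1, 3)
#6, invoked 9, takes VC(#5)=(0, 0, 1, 3) under max, adds 1 for P3 → (0, 0, 1, 4)
#8, invoked 13, takes VC(#4)=(0, 0, 1, 0), VC(#6)=(0, 0, 1, 4) under max, adds 1 for P2 → (0, 0, 2, 4)
#7, invoked 12, takes VC(#6)=(0, 0, 1, 4) under max, adds 1 for P1 → (0, 1, 1, 4)
#1, invoked 1, takes VC(#6)=(0, 0, 1, 4) under max, adds 1 for P0 → (1, 0, 1, 4)
target: VC(#7) = (0, 1, 1, 4)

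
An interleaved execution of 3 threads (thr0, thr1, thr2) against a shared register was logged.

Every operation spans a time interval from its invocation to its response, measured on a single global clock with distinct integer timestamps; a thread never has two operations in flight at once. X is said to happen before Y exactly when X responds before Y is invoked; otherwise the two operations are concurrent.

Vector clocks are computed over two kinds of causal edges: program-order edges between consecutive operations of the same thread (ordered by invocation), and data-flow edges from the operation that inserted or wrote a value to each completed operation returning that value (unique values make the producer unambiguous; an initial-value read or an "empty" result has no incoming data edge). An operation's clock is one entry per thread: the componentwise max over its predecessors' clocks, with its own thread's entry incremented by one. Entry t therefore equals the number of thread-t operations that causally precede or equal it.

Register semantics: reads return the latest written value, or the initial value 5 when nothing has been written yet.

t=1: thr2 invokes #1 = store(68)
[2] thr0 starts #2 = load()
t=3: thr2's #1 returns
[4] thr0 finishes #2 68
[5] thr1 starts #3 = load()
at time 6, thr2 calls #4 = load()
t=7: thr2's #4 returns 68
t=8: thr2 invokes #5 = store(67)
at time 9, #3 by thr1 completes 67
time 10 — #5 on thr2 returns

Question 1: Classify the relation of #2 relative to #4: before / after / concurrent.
Answer: before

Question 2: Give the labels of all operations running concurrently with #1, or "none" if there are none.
Answer: #2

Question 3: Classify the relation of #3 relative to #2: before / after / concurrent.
Answer: after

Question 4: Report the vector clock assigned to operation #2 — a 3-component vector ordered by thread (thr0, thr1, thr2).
Answer: (1, 0, 1)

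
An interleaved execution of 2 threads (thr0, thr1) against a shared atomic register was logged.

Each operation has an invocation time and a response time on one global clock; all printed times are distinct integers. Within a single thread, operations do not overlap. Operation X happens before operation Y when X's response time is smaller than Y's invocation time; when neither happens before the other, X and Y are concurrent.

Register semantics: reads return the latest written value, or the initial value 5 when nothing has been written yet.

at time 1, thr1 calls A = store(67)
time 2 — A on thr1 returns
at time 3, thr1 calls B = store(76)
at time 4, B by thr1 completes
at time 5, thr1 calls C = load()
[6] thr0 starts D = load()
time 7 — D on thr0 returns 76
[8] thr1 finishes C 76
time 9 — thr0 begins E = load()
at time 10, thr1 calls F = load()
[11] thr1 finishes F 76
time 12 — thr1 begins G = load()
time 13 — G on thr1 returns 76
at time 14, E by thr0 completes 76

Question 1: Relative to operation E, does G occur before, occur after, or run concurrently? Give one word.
Answer: concurrent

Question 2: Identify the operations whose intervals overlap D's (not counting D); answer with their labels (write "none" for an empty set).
Answer: C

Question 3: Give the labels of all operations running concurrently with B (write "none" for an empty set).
Answer: none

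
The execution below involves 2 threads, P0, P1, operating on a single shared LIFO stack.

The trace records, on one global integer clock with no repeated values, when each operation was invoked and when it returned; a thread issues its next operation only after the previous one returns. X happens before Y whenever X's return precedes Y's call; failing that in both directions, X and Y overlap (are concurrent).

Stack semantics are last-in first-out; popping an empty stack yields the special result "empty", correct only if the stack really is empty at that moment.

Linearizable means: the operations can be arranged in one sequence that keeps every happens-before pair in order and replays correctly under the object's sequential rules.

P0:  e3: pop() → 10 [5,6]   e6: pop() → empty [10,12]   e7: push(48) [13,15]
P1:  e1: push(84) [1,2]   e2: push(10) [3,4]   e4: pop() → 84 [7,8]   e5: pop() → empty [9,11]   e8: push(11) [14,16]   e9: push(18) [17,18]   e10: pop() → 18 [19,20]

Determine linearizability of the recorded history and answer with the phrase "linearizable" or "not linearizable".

witness order: e1, e2, e3, e4, e5, e6, e7, e8, e9, e10
step 1: e1 push(84) — stack <84>
step 2: e2 push(10) — stack <84,10>
step 3: e3 pop() → 10 — stack <84>
step 4: e4 pop() → 84 — stack <>
step 5: e5 pop() → empty — stack <>
step 6: e6 pop() → empty — stack <>
step 7: e7 push(48) — stack <48>
step 8: e8 push(11) — stack <48,11>
step 9: e9 push(18) — stack <48,11,18>
step 10: e10 pop() → 18 — stack <48,11>

linearizable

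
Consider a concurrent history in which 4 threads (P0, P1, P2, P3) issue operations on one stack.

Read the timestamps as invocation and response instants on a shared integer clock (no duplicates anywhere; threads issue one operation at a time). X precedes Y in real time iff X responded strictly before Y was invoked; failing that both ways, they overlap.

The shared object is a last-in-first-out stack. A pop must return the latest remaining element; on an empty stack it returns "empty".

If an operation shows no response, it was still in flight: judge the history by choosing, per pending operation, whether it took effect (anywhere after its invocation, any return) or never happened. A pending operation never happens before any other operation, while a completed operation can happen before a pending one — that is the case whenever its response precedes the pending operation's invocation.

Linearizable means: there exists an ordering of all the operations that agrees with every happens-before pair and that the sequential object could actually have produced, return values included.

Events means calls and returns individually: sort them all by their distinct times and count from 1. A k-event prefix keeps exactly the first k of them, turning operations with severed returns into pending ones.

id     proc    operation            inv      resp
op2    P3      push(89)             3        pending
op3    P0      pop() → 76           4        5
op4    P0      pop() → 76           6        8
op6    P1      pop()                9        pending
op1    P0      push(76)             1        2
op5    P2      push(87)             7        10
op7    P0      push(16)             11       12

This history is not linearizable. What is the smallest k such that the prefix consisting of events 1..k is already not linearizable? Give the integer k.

8

a valid linearization of events 1..7 exists, for instance op1, op3:
step 1: op1 push(76) — stack <76>
step 2: op3 pop() → 76 — stack <>
event 8 — op4's response, time 8 — after it, nothing linearizes
no escape via the 2 pending operations (op2, op5): every completion choice fails
e.g. op1, op3, op4 (pending dropped): illegal at step 3, since op4 pop() → 76 cannot apply there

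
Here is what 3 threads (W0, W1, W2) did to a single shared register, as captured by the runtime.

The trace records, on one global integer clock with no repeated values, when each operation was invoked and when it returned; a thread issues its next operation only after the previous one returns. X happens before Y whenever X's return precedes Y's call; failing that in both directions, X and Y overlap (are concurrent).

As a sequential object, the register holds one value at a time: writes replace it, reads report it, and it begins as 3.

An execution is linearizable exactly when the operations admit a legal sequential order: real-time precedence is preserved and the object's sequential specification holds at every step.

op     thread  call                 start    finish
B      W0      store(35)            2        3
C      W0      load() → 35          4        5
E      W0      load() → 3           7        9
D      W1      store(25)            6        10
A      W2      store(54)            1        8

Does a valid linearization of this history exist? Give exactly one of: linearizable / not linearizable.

already the first 9 events (up to E's response at time 9) admit no linearization; the first 8 still do
all 4 real-time-respecting orders fail — 4 completed register operations, no legal replay
no escape via the 1 pending operation (D): every completion choice fails
for example A, B, C, E (pending dropped) fails at step 4: E load() → 3 is not legal there
for example B, A, C, E (pending dropped) fails at step 3: C load() → 35 is not legal there

not linearizable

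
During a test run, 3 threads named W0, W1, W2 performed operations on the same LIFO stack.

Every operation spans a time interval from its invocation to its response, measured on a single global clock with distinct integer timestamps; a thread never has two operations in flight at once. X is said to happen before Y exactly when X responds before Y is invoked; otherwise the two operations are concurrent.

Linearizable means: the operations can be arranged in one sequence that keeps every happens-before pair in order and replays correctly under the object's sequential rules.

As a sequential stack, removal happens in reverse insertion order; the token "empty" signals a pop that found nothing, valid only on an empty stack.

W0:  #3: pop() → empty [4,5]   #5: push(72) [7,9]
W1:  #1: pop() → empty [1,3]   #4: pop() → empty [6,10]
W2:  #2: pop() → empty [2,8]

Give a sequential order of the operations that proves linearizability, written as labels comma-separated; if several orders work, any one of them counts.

step 1: #1 pop() → empty — stack <>
step 2: #2 pop() → empty — stack <>
step 3: #3 pop() → empty — stack <>
step 4: #4 pop() → empty — stack <>
step 5: #5 push(72) — stack <72>

#1, #2, #3, #4, #5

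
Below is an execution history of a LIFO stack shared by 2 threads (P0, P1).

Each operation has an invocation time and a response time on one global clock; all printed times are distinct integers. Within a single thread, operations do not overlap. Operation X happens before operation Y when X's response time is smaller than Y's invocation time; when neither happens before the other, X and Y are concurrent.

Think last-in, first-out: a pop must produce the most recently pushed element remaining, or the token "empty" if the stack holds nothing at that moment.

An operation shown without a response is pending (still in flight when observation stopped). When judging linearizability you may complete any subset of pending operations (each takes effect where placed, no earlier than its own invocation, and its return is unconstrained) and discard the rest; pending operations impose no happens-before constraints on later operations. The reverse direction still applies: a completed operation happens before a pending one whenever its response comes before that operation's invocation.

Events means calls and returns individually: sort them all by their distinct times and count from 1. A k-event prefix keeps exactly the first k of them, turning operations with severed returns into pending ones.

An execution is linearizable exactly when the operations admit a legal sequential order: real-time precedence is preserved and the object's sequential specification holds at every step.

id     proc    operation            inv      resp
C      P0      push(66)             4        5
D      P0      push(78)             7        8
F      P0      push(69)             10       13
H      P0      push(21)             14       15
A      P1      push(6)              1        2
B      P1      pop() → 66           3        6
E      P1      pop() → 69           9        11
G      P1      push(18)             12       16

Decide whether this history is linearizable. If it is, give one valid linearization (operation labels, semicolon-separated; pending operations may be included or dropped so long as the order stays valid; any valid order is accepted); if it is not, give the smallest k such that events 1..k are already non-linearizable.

step 1: A push(6) — stack <6>
step 2: C push(66) — stack <6,66>
step 3: B pop() → 66 — stack <6>
step 4: D push(78) — stack <6,78>
step 5: F push(69) — stack <6,78,69>
step 6: E pop() → 69 — stack <6,78>
step 7: G push(18) — stack <6,78,18>
step 8: H push(21) — stack <6,78,18,21>

linearizable — witness: A; C; B; D; F; E; G; H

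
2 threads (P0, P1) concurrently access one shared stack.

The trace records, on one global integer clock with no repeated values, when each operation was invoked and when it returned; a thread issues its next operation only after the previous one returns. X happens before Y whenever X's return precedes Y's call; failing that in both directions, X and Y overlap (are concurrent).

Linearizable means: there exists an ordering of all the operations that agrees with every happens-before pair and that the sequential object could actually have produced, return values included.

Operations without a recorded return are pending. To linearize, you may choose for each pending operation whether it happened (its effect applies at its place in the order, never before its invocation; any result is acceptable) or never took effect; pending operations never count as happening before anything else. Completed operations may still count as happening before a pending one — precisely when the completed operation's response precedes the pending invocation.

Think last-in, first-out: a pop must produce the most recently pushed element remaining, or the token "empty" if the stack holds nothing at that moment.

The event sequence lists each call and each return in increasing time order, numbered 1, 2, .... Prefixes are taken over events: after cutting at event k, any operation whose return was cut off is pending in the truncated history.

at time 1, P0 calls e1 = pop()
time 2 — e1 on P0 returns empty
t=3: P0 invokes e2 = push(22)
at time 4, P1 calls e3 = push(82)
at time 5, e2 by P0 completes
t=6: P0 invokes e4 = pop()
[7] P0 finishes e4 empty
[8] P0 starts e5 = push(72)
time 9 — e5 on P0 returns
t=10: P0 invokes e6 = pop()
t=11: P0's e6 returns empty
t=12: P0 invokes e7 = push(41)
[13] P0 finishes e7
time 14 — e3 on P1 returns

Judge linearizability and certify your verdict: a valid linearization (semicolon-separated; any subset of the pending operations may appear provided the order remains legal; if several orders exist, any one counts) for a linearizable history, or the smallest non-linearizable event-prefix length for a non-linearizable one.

the violation lands at event 7, e4's response at time 7: events 1..6 linearize, events 1..7 do not
exhaustive check: the 3 completed stack ops admit one real-time order; illegal
including or dropping the 1 pending operation (e3) in any combination fails
e.g. e1, e2, e4 (pending dropped): illegal at step 3, since e4 pop() → empty cannot apply there

not linearizable — minimal violating prefix: 7 events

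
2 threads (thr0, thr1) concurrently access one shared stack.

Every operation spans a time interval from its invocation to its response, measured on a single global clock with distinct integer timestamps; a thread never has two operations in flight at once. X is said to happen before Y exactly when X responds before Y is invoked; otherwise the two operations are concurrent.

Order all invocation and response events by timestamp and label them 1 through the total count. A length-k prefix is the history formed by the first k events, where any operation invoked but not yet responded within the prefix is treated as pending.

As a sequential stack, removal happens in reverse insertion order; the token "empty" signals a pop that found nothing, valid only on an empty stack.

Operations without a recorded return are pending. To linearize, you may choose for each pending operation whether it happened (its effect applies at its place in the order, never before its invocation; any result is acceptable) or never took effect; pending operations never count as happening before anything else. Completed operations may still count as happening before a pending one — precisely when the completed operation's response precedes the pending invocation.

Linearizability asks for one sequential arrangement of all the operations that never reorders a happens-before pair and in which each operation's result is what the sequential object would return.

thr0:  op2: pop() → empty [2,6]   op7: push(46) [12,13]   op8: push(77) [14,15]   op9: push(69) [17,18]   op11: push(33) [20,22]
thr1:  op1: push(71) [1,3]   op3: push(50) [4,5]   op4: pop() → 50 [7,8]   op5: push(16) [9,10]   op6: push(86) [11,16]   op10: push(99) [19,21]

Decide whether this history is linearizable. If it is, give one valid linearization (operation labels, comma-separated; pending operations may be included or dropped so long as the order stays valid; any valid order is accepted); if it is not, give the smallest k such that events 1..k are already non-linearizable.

1. op2 pop() → empty, leaving stack <>
2. op1 push(71), leaving stack <71>
3. op3 push(50), leaving stack <71,50>
4. op4 pop() → 50, leaving stack <71>
5. op5 push(16), leaving stack <71,16>
6. op6 push(86), leaving stack <71,16,86>
7. op7 push(46), leaving stack <71,16,86,46>
8. op8 push(77), leaving stack <71,16,86,46,77>
9. op9 push(69), leaving stack <71,16,86,46,77,69>
10. op10 push(99), leaving stack <71,16,86,46,77,69,99>
11. op11 push(33), leaving stack <71,16,86,46,77,69,99,33>

linearizable — witness: op2, op1, op3, op4, op5, op6, op7, op8, op9, op10, op11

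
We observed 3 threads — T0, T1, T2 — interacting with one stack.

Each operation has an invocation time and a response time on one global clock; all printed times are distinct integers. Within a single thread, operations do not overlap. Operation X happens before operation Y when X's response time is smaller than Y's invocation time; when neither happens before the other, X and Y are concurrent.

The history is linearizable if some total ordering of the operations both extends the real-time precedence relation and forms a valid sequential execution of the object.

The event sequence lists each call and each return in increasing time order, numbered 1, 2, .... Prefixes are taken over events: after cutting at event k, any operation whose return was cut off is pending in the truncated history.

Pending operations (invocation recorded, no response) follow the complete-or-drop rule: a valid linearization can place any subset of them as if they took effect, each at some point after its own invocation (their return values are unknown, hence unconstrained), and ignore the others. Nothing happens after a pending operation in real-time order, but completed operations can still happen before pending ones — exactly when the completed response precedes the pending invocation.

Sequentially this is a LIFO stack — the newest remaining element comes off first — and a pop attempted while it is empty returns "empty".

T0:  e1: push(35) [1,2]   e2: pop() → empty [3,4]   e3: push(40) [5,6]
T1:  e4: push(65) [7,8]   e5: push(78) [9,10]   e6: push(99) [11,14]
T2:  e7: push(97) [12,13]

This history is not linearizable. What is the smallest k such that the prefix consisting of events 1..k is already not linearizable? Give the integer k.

events 1..3 are linearizable, e.g. via e1:
after step 1 (e1 push(35)): stack <35>
event 4 — e2's response, time 4 — after it, nothing linearizes
one such order, e1, e2, breaks at step 2 where e2 pop() → empty is illegal

4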